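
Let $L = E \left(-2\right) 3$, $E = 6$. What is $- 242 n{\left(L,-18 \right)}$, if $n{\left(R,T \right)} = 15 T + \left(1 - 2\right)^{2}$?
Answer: $65098$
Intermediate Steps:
$L = -36$ ($L = 6 \left(-2\right) 3 = \left(-12\right) 3 = -36$)
$n{\left(R,T \right)} = 1 + 15 T$ ($n{\left(R,T \right)} = 15 T + \left(-1\right)^{2} = 15 T + 1 = 1 + 15 T$)
$- 242 n{\left(L,-18 \right)} = - 242 \left(1 + 15 \left(-18\right)\right) = - 242 \left(1 - 270\right) = \left(-242\right) \left(-269\right) = 65098$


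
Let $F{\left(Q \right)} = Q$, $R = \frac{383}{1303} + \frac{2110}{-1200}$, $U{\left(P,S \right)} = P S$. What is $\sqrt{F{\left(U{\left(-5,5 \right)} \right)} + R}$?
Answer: $\frac{i \sqrt{161753364570}}{78180} \approx 5.1444 i$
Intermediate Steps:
$R = - \frac{228973}{156360}$ ($R = 383 \cdot \frac{1}{1303} + 2110 \left(- \frac{1}{1200}\right) = \frac{383}{1303} - \frac{211}{120} = - \frac{228973}{156360} \approx -1.4644$)
$\sqrt{F{\left(U{\left(-5,5 \right)} \right)} + R} = \sqrt{\left(-5\right) 5 - \frac{228973}{156360}} = \sqrt{-25 - \frac{228973}{156360}} = \sqrt{- \frac{4137973}{156360}} = \frac{i \sqrt{161753364570}}{78180}$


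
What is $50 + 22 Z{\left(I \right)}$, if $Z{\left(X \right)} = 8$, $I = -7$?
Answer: $226$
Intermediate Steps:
$50 + 22 Z{\left(I \right)} = 50 + 22 \cdot 8 = 50 + 176 = 226$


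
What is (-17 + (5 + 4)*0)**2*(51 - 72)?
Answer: -6069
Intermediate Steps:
(-17 + (5 + 4)*0)**2*(51 - 72) = (-17 + 9*0)**2*(-21) = (-17 + 0)**2*(-21) = (-17)**2*(-21) = 289*(-21) = -6069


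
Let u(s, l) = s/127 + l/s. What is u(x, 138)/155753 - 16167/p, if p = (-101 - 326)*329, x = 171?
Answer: 18230417287976/158394015932061 ≈ 0.11510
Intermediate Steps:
p = -140483 (p = -427*329 = -140483)
u(s, l) = s/127 + l/s (u(s, l) = s*(1/127) + l/s = s/127 + l/s)
u(x, 138)/155753 - 16167/p = ((1/127)*171 + 138/171)/155753 - 16167/(-140483) = (171/127 + 138*(1/171))*(1/155753) - 16167*(-1/140483) = (171/127 + 46/57)*(1/155753) + 16167/140483 = (15589/7239)*(1/155753) + 16167/140483 = 15589/1127495967 + 16167/140483 = 18230417287976/158394015932061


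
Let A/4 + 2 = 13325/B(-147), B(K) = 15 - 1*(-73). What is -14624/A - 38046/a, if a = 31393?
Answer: -10600273958/412786557 ≈ -25.680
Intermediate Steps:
B(K) = 88 (B(K) = 15 + 73 = 88)
A = 13149/22 (A = -8 + 4*(13325/88) = -8 + 13325/22 = 13149/22 ≈ 597.68)
-14624/A - 38046/a = -14624/13149/22 - 38046/31393 = -14624*22/13149 - 38046*1/31393 = -321728/13149 - 38046/31393 = -10600273958/412786557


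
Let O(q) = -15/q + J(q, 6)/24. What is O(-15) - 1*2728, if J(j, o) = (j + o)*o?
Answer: -10917/4 ≈ -2729.3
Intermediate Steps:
J(j, o) = o*(j + o)
O(q) = 3/2 - 15/q + q/4 (O(q) = -15/q + (6*(q + 6))/24 = -15/q + (6*(6 + q))*(1/24) = -15/q + (36 + 6*q)*(1/24) = -15/q + (3/2 + q/4) = 3/2 - 15/q + q/4)
O(-15) - 1*2728 = (1/4)*(-60 - 15*(6 - 15))/(-15) - 1*2728 = (1/4)*(-1/15)*(-60 - 15*(-9)) - 2728 = (1/4)*(-1/15)*(-60 + 135) - 2728 = (1/4)*(-1/15)*75 - 2728 = -5/4 - 2728 = -10917/4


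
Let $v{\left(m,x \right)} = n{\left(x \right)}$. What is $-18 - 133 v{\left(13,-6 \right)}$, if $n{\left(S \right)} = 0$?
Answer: $-18$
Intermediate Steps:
$v{\left(m,x \right)} = 0$
$-18 - 133 v{\left(13,-6 \right)} = -18 - 0 = -18 + 0 = -18$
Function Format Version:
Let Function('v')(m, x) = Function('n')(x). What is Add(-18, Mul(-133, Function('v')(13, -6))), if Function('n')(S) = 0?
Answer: -18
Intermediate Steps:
Function('v')(m, x) = 0
Add(-18, Mul(-133, Function('v')(13, -6))) = Add(-18, Mul(-133, 0)) = Add(-18, 0) = -18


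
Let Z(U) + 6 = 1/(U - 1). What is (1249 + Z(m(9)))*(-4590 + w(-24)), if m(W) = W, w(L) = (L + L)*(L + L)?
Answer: -11367135/4 ≈ -2.8418e+6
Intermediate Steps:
w(L) = 4*L² (w(L) = (2*L)*(2*L) = 4*L²)
Z(U) = -6 + 1/(-1 + U) (Z(U) = -6 + 1/(U - 1) = -6 + 1/(-1 + U))
(1249 + Z(m(9)))*(-4590 + w(-24)) = (1249 + (7 - 6*9)/(-1 + 9))*(-4590 + 4*(-24)²) = (1249 + (7 - 54)/8)*(-4590 + 4*576) = (1249 + (⅛)*(-47))*(-4590 + 2304) = (1249 - 47/8)*(-2286) = (9945/8)*(-2286) = -11367135/4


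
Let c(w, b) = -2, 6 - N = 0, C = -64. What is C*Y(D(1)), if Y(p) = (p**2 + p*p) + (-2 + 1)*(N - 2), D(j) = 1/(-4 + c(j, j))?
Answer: 2272/9 ≈ 252.44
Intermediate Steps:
N = 6 (N = 6 - 1*0 = 6 + 0 = 6)
D(j) = -1/6 (D(j) = 1/(-4 - 2) = 1/(-6) = -1/6)
Y(p) = -4 + 2*p**2 (Y(p) = (p**2 + p*p) + (-2 + 1)*(6 - 2) = (p**2 + p**2) - 1*4 = 2*p**2 - 4 = -4 + 2*p**2)
C*Y(D(1)) = -64*(-4 + 2*(-1/6)**2) = -64*(-4 + 2*(1/36)) = -64*(-4 + 1/18) = -64*(-71/18) = 2272/9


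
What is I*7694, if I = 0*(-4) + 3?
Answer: 23082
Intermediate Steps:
I = 3 (I = 0 + 3 = 3)
I*7694 = 3*7694 = 23082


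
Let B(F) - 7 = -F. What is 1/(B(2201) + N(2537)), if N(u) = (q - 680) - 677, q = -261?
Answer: -1/3812 ≈ -0.00026233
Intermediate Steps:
B(F) = 7 - F
N(u) = -1618 (N(u) = (-261 - 680) - 677 = -941 - 677 = -1618)
1/(B(2201) + N(2537)) = 1/((7 - 1*2201) - 1618) = 1/((7 - 2201) - 1618) = 1/(-2194 - 1618) = 1/(-3812) = -1/3812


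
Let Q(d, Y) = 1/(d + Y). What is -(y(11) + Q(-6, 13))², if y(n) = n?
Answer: -6084/49 ≈ -124.16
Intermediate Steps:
Q(d, Y) = 1/(Y + d)
-(y(11) + Q(-6, 13))² = -(11 + 1/(13 - 6))² = -(11 + 1/7)² = -(11 + ⅐)² = -(78/7)² = -1*6084/49 = -6084/49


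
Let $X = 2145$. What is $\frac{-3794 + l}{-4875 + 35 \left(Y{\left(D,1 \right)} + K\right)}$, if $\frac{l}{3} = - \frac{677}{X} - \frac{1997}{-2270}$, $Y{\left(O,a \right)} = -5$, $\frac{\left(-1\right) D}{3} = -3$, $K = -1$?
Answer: $\frac{246204197}{330128370} \approx 0.74578$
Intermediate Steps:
$D = 9$ ($D = \left(-3\right) \left(-3\right) = 9$)
$l = \frac{109871}{64922}$ ($l = 3 \left(- \frac{677}{2145} - \frac{1997}{-2270}\right) = 3 \left(\left(-677\right) \frac{1}{2145} - - \frac{1997}{2270}\right) = 3 \left(- \frac{677}{2145} + \frac{1997}{2270}\right) = 3 \cdot \frac{109871}{194766} = \frac{109871}{64922} \approx 1.6924$)
$\frac{-3794 + l}{-4875 + 35 \left(Y{\left(D,1 \right)} + K\right)} = \frac{-3794 + \frac{109871}{64922}}{-4875 + 35 \left(-5 - 1\right)} = - \frac{246204197}{64922 \left(-4875 + 35 \left(-6\right)\right)} = - \frac{246204197}{64922 \left(-4875 - 210\right)} = - \frac{246204197}{64922 \left(-5085\right)} = \left(- \frac{246204197}{64922}\right) \left(- \frac{1}{5085}\right) = \frac{246204197}{330128370}$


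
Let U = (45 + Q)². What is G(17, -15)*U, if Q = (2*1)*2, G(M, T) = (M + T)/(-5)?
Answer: -4802/5 ≈ -960.40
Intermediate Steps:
G(M, T) = -M/5 - T/5 (G(M, T) = (M + T)*(-⅕) = -M/5 - T/5)
Q = 4 (Q = 2*2 = 4)
U = 2401 (U = (45 + 4)² = 49² = 2401)
G(17, -15)*U = (-⅕*17 - ⅕*(-15))*2401 = (-17/5 + 3)*2401 = -⅖*2401 = -4802/5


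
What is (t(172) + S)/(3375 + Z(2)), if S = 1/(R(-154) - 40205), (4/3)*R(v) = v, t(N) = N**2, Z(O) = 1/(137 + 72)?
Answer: 3237713107/369365104 ≈ 8.7656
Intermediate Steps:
Z(O) = 1/209
R(v) = 3*v/4
S = -2/80641 (S = 1/((3/4)*(-154) - 40205) = 1/(-231/2 - 40205) = 1/(-80641/2) = -2/80641 ≈ -2.4801e-5)
(t(172) + S)/(3375 + Z(2)) = (172**2 - 2/80641)/(3375 + 1/209) = (29584 - 2/80641)/(705376/209) = (2385683342/80641)*(209/705376) = 3237713107/369365104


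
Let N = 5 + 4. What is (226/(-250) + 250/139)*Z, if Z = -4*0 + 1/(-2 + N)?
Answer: 15543/121625 ≈ 0.12779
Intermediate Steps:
N = 9
Z = ⅐ (Z = -4*0 + 1/(-2 + 9) = 0 + 1/7 = 0 + ⅐ = ⅐ ≈ 0.14286)
(226/(-250) + 250/139)*Z = (226/(-250) + 250/139)*(⅐) = (226*(-1/250) + 250*(1/139))*(⅐) = (-113/125 + 250/139)*(⅐) = (15543/17375)*(⅐) = 15543/121625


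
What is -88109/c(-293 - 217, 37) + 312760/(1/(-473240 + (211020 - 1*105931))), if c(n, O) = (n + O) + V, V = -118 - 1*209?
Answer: -92114325319891/800 ≈ -1.1514e+11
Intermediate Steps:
V = -327 (V = -118 - 209 = -327)
c(n, O) = -327 + O + n (c(n, O) = (n + O) - 327 = (O + n) - 327 = -327 + O + n)
-88109/c(-293 - 217, 37) + 312760/(1/(-473240 + (211020 - 1*105931))) = -88109/(-327 + 37 + (-293 - 217)) + 312760/(1/(-473240 + (211020 - 1*105931))) = -88109/(-327 + 37 - 510) + 312760/(1/(-473240 + (211020 - 105931))) = -88109/(-800) + 312760/(1/(-473240 + 105089)) = -88109*(-1/800) + 312760/(1/(-368151)) = 88109/800 + 312760/(-1/368151) = 88109/800 + 312760*(-368151) = 88109/800 - 115142906760 = -92114325319891/800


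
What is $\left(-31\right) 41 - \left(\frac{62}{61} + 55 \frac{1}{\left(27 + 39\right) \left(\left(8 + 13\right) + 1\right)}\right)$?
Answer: $- \frac{10242581}{8052} \approx -1272.1$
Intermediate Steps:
$\left(-31\right) 41 - \left(\frac{62}{61} + 55 \frac{1}{\left(27 + 39\right) \left(\left(8 + 13\right) + 1\right)}\right) = -1271 - \left(\frac{62}{61} + \frac{55}{66 \left(21 + 1\right)}\right) = -1271 - \left(\frac{62}{61} + \frac{55}{66 \cdot 22}\right) = -1271 - \left(\frac{62}{61} + \frac{55}{1452}\right) = -1271 - \frac{8489}{8052} = - \frac{10242581}{8052}$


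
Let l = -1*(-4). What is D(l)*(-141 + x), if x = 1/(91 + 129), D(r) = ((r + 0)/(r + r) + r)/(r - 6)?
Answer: 279171/880 ≈ 317.24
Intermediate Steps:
l = 4
D(r) = (½ + r)/(-6 + r) (D(r) = (r/((2*r)) + r)/(-6 + r) = (r*(1/(2*r)) + r)/(-6 + r) = (½ + r)/(-6 + r))
x = 1/220 ≈ 0.0045455
D(l)*(-141 + x) = ((½ + 4)/(-6 + 4))*(-141 + 1/220) = ((9/2)/(-2))*(-31019/220) = -½*9/2*(-31019/220) = -9/4*(-31019/220) = 279171/880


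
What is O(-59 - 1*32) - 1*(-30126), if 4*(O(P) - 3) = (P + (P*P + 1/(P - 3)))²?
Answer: 593747759257/35344 ≈ 1.6799e+7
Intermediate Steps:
O(P) = 3 + (P + P² + 1/(-3 + P))²/4 (O(P) = 3 + (P + (P*P + 1/(P - 3)))²/4 = 3 + (P + (P² + 1/(-3 + P)))²/4 = 3 + (P + P² + 1/(-3 + P))²/4)
O(-59 - 1*32) - 1*(-30126) = (3 + (1 + (-59 - 1*32)³ - 3*(-59 - 1*32) - 2*(-59 - 1*32)²)²/(4*(-3 + (-59 - 1*32))²)) - 1*(-30126) = (3 + (1 + (-59 - 32)³ - 3*(-59 - 32) - 2*(-59 - 32)²)²/(4*(-3 + (-59 - 32))²)) + 30126 = (3 + (1 + (-91)³ - 3*(-91) - 2*(-91)²)²/(4*(-3 - 91)²)) + 30126 = (3 + (¼)*(1 - 753571 + 273 - 2*8281)²/(-94)²) + 30126 = (3 + (¼)*(1/8836)*(1 - 753571 + 273 - 16562)²) + 30126 = (3 + (¼)*(1/8836)*(-769859)²) + 30126 = (3 + (¼)*(1/8836)*592682879881) + 30126 = (3 + 592682879881/35344) + 30126 = 592682985913/35344 + 30126 = 593747759257/35344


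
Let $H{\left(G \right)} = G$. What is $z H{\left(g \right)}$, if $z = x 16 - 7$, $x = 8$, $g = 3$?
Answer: $363$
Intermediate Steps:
$z = 121$ ($z = 8 \cdot 16 - 7 = 128 - 7 = 121$)
$z H{\left(g \right)} = 121 \cdot 3 = 363$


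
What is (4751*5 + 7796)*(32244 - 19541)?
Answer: 400792353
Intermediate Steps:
(4751*5 + 7796)*(32244 - 19541) = (23755 + 7796)*12703 = 31551*12703 = 400792353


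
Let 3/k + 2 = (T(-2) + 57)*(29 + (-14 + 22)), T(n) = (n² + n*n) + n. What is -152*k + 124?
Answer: 288340/2329 ≈ 123.80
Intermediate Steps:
T(n) = n + 2*n² (T(n) = (n² + n²) + n = 2*n² + n = n + 2*n²)
k = 3/2329 (k = 3/(-2 + (-2*(1 + 2*(-2)) + 57)*(29 + (-14 + 22))) = 3/(-2 + (-2*(1 - 4) + 57)*(29 + 8)) = 3/(-2 + (-2*(-3) + 57)*37) = 3/(-2 + (6 + 57)*37) = 3/(-2 + 63*37) = 3/(-2 + 2331) = 3/2329 ≈ 0.0012881)
-152*k + 124 = -152*3/2329 + 124 = -456/2329 + 124 = 288340/2329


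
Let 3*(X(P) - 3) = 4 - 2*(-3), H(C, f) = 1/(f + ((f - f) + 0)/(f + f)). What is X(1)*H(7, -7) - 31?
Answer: -670/21 ≈ -31.905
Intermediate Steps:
H(C, f) = 1/f (H(C, f) = 1/(f + (0 + 0)/((2*f))) = 1/(f + 0*(1/(2*f))) = 1/(f + 0) = 1/f)
X(P) = 19/3 (X(P) = 3 + (4 - 2*(-3))/3 = 3 + (4 + 6)/3 = 3 + (⅓)*10 = 3 + 10/3 = 19/3)
X(1)*H(7, -7) - 31 = (19/3)/(-7) - 31 = (19/3)*(-⅐) - 31 = -19/21 - 31 = -670/21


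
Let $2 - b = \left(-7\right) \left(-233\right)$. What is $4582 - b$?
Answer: $6211$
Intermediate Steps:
$b = -1629$ ($b = 2 - \left(-7\right) \left(-233\right) = 2 - 1631 = -1629$)
$4582 - b = 4582 - -1629 = 4582 + 1629 = 6211$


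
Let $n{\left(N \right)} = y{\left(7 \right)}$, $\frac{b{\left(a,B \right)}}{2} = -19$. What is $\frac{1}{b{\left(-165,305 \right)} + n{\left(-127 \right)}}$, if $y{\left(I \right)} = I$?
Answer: $- \frac{1}{31} \approx -0.032258$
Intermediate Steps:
$b{\left(a,B \right)} = -38$ ($b{\left(a,B \right)} = 2 \left(-19\right) = -38$)
$n{\left(N \right)} = 7$
$\frac{1}{b{\left(-165,305 \right)} + n{\left(-127 \right)}} = \frac{1}{-38 + 7} = \frac{1}{-31} = - \frac{1}{31}$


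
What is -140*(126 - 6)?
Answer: -16800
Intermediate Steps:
-140*(126 - 6) = -140*120 = -16800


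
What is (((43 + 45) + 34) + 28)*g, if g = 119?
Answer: 17850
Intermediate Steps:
(((43 + 45) + 34) + 28)*g = (((43 + 45) + 34) + 28)*119 = ((88 + 34) + 28)*119 = (122 + 28)*119 = 150*119 = 17850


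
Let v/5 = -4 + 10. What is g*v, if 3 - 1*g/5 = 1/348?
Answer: 26075/58 ≈ 449.57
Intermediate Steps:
g = 5215/348 (g = 15 - 5/348 = 5215/348 ≈ 14.986)
v = 30 (v = 5*(-4 + 10) = 5*6 = 30)
g*v = (5215/348)*30 = 26075/58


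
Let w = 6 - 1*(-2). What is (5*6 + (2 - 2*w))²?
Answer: 256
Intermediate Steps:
w = 8 (w = 6 + 2 = 8)
(5*6 + (2 - 2*w))² = (5*6 + (2 - 2*8))² = (30 + (2 - 16))² = (30 - 14)² = 16² = 256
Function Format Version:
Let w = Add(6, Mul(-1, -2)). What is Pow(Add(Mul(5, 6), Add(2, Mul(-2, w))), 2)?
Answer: 256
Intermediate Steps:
w = 8 (w = Add(6, 2) = 8)
Pow(Add(Mul(5, 6), Add(2, Mul(-2, w))), 2) = Pow(Add(Mul(5, 6), Add(2, Mul(-2, 8))), 2) = Pow(Add(30, Add(2, -16)), 2) = Pow(Add(30, -14), 2) = Pow(16, 2) = 256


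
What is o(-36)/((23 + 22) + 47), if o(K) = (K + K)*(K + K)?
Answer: 1296/23 ≈ 56.348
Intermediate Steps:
o(K) = 4*K² (o(K) = (2*K)*(2*K) = 4*K²)
o(-36)/((23 + 22) + 47) = (4*(-36)²)/((23 + 22) + 47) = (4*1296)/(45 + 47) = 5184/92 = (1/92)*5184 = 1296/23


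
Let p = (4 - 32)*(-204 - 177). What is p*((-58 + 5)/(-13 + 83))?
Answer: -40386/5 ≈ -8077.2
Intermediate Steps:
p = 10668 (p = -28*(-381) = 10668)
p*((-58 + 5)/(-13 + 83)) = 10668*((-58 + 5)/(-13 + 83)) = 10668*(-53/70) = -40386/5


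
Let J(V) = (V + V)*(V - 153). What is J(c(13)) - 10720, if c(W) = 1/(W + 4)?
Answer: -3103280/289 ≈ -10738.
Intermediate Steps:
c(W) = 1/(4 + W)
J(V) = 2*V*(-153 + V) (J(V) = (2*V)*(-153 + V) = 2*V*(-153 + V))
J(c(13)) - 10720 = 2*(-153 + 1/(4 + 13))/(4 + 13) - 10720 = 2*(-153 + 1/17)/17 - 10720 = 2*(1/17)*(-153 + 1/17) - 10720 = 2*(1/17)*(-2600/17) - 10720 = -5200/289 - 10720 = -3103280/289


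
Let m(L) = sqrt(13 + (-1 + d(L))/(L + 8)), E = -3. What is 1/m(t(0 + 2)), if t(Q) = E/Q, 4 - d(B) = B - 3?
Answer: sqrt(598)/92 ≈ 0.26580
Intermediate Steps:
d(B) = 7 - B (d(B) = 4 - (B - 3) = 4 - (-3 + B) = 4 + (3 - B) = 7 - B)
t(Q) = -3/Q
m(L) = sqrt(13 + (6 - L)/(8 + L)) (m(L) = sqrt(13 + (-1 + (7 - L))/(L + 8)) = sqrt(13 + (6 - L)/(8 + L)))
1/m(t(0 + 2)) = 1/(sqrt(2)*sqrt((55 + 6*(-3/(0 + 2)))/(8 - 3/(0 + 2)))) = 1/(sqrt(2)*sqrt((55 + 6*(-3/2))/(8 - 3/2))) = 1/(sqrt(2)*sqrt((55 - 9)/(13/2))) = 1/(sqrt(2)*sqrt((2/13)*46)) = 1/(sqrt(2)*sqrt(92/13)) = 1/(sqrt(2)*(2*sqrt(299)/13)) = 1/(2*sqrt(598)/13) = sqrt(598)/92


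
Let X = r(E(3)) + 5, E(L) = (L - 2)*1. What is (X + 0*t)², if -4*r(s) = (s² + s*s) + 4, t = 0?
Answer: 49/4 ≈ 12.250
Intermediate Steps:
E(L) = -2 + L (E(L) = (-2 + L)*1 = -2 + L)
r(s) = -1 - s²/2 (r(s) = -((s² + s*s) + 4)/4 = -((s² + s²) + 4)/4 = -(2*s² + 4)/4 = -(4 + 2*s²)/4 = -1 - s²/2)
X = 7/2 (X = (-1 - (-2 + 3)²/2) + 5 = (-1 - ½*1²) + 5 = (-1 - ½*1) + 5 = (-1 - ½) + 5 = -3/2 + 5 = 7/2 ≈ 3.5000)
(X + 0*t)² = (7/2 + 0*0)² = (7/2 + 0)² = (7/2)² = 49/4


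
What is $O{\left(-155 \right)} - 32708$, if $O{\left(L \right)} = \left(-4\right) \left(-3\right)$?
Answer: $-32696$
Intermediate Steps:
$O{\left(L \right)} = 12$
$O{\left(-155 \right)} - 32708 = 12 - 32708 = -32696$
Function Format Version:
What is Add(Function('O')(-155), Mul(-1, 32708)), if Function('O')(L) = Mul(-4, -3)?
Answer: -32696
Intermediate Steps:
Function('O')(L) = 12
Add(Function('O')(-155), Mul(-1, 32708)) = Add(12, Mul(-1, 32708)) = Add(12, -32708) = -32696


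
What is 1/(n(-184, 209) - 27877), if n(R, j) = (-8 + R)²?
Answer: 1/8987 ≈ 0.00011127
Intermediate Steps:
1/(n(-184, 209) - 27877) = 1/((-8 - 184)² - 27877) = 1/((-192)² - 27877) = 1/(36864 - 27877) = 1/8987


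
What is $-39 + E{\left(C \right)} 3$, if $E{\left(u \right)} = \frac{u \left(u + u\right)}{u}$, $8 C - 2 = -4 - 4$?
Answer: $- \frac{87}{2} \approx -43.5$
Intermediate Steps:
$C = - \frac{3}{4}$ ($C = \frac{1}{4} + \frac{-4 - 4}{8} = \frac{1}{4} + \frac{1}{8} \left(-8\right) = \frac{1}{4} - 1 = - \frac{3}{4} \approx -0.75$)
$E{\left(u \right)} = 2 u$ ($E{\left(u \right)} = \frac{u 2 u}{u} = \frac{2 u^{2}}{u} = 2 u$)
$-39 + E{\left(C \right)} 3 = -39 + 2 \left(- \frac{3}{4}\right) 3 = -39 - \frac{9}{2} = - \frac{87}{2}$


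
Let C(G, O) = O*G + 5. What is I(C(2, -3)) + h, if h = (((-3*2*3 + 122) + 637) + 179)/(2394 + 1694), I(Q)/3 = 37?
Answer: 56836/511 ≈ 111.23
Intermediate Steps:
C(G, O) = 5 + G*O (C(G, O) = G*O + 5 = 5 + G*O)
I(Q) = 111 (I(Q) = 3*37 = 111)
h = 115/511 (h = (((-6*3 + 122) + 637) + 179)/4088 = (((-18 + 122) + 637) + 179)*(1/4088) = ((104 + 637) + 179)*(1/4088) = (741 + 179)*(1/4088) = 920*(1/4088) = 115/511 ≈ 0.22505)
I(C(2, -3)) + h = 111 + 115/511 = 56836/511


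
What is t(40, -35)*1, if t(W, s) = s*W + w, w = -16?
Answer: -1416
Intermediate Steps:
t(W, s) = -16 + W*s (t(W, s) = s*W - 16 = W*s - 16 = -16 + W*s)
t(40, -35)*1 = (-16 + 40*(-35))*1 = (-16 - 1400)*1 = -1416*1 = -1416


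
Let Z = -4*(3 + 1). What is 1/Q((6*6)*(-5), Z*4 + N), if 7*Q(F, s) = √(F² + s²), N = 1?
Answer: 7*√449/4041 ≈ 0.036706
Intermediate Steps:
Z = -16 (Z = -4*4 = -16)
Q(F, s) = √(F² + s²)/7
1/Q((6*6)*(-5), Z*4 + N) = 1/(√(((6*6)*(-5))² + (-16*4 + 1)²)/7) = 1/(√((36*(-5))² + (-64 + 1)²)/7) = 1/(√((-180)² + (-63)²)/7) = 1/(√(32400 + 3969)/7) = 1/(√36369/7) = 1/((9*√449)/7) = 1/(9*√449/7) = 7*√449/4041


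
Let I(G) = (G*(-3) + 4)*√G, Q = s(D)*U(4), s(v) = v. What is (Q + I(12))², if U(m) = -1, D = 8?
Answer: 12352 + 1024*√3 ≈ 14126.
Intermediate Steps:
Q = -8 (Q = 8*(-1) = -8)
I(G) = √G*(4 - 3*G) (I(G) = (-3*G + 4)*√G = (4 - 3*G)*√G = √G*(4 - 3*G))
(Q + I(12))² = (-8 + √12*(4 - 3*12))² = (-8 + (2*√3)*(4 - 36))² = (-8 + (2*√3)*(-32))² = (-8 - 64*√3)²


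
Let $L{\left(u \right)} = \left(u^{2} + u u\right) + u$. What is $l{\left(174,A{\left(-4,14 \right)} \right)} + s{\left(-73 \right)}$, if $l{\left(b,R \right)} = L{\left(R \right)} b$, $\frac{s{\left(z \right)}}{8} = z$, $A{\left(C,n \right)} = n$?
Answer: $70060$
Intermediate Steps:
$L{\left(u \right)} = u + 2 u^{2}$ ($L{\left(u \right)} = \left(u^{2} + u^{2}\right) + u = 2 u^{2} + u = u + 2 u^{2}$)
$s{\left(z \right)} = 8 z$
$l{\left(b,R \right)} = R b \left(1 + 2 R\right)$ ($l{\left(b,R \right)} = R \left(1 + 2 R\right) b = R b \left(1 + 2 R\right)$)
$l{\left(174,A{\left(-4,14 \right)} \right)} + s{\left(-73 \right)} = 14 \cdot 174 \left(1 + 2 \cdot 14\right) + 8 \left(-73\right) = 14 \cdot 174 \left(1 + 28\right) - 584 = 14 \cdot 174 \cdot 29 - 584 = 70644 - 584 = 70060$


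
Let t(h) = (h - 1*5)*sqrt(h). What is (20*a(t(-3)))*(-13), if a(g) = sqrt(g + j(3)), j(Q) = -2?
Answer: -260*sqrt(-2 - 8*I*sqrt(3)) ≈ -636.87 + 735.39*I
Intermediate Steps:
t(h) = sqrt(h)*(-5 + h) (t(h) = (h - 5)*sqrt(h) = (-5 + h)*sqrt(h) = sqrt(h)*(-5 + h))
a(g) = sqrt(-2 + g) (a(g) = sqrt(g - 2) = sqrt(-2 + g))
(20*a(t(-3)))*(-13) = (20*sqrt(-2 + sqrt(-3)*(-5 - 3)))*(-13) = (20*sqrt(-2 + (I*sqrt(3))*(-8)))*(-13) = (20*sqrt(-2 - 8*I*sqrt(3)))*(-13) = -260*sqrt(-2 - 8*I*sqrt(3))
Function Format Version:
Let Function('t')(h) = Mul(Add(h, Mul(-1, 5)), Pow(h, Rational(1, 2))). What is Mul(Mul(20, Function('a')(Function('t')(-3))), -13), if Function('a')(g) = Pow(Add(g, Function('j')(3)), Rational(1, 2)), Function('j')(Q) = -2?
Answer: Mul(-260, Pow(Add(-2, Mul(-8, I, Pow(3, Rational(1, 2)))), Rational(1, 2))) ≈ Add(-636.87, Mul(735.39, I))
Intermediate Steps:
Function('t')(h) = Mul(Pow(h, Rational(1, 2)), Add(-5, h)) (Function('t')(h) = Mul(Add(h, -5), Pow(h, Rational(1, 2))) = Mul(Add(-5, h), Pow(h, Rational(1, 2))) = Mul(Pow(h, Rational(1, 2)), Add(-5, h)))
Function('a')(g) = Pow(Add(-2, g), Rational(1, 2)) (Function('a')(g) = Pow(Add(g, -2), Rational(1, 2)) = Pow(Add(-2, g), Rational(1, 2)))
Mul(Mul(20, Function('a')(Function('t')(-3))), -13) = Mul(Mul(20, Pow(Add(-2, Mul(Pow(-3, Rational(1, 2)), Add(-5, -3))), Rational(1, 2))), -13) = Mul(Mul(20, Pow(Add(-2, Mul(Mul(I, Pow(3, Rational(1, 2))), -8)), Rational(1, 2))), -13) = Mul(Mul(20, Pow(Add(-2, Mul(-8, I, Pow(3, Rational(1, 2)))), Rational(1, 2))), -13) = Mul(-260, Pow(Add(-2, Mul(-8, I, Pow(3, Rational(1, 2)))), Rational(1, 2)))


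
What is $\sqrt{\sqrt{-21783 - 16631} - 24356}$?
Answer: $\sqrt{-24356 + i \sqrt{38414}} \approx 0.6279 + 156.07 i$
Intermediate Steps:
$\sqrt{\sqrt{-21783 - 16631} - 24356} = \sqrt{\sqrt{-38414} - 24356} = \sqrt{i \sqrt{38414} - 24356} = \sqrt{-24356 + i \sqrt{38414}}$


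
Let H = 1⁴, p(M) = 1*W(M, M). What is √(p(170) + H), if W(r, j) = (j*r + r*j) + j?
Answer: √57971 ≈ 240.77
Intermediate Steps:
W(r, j) = j + 2*j*r (W(r, j) = (j*r + j*r) + j = 2*j*r + j = j + 2*j*r)
p(M) = M*(1 + 2*M) (p(M) = 1*(M*(1 + 2*M)) = M*(1 + 2*M))
H = 1
√(p(170) + H) = √(170*(1 + 2*170) + 1) = √(170*(1 + 340) + 1) = √(170*341 + 1) = √(57970 + 1) = √57971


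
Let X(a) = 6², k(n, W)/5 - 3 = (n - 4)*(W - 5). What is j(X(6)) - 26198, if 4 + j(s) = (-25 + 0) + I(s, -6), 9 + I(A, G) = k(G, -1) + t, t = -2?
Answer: -25923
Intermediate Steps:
k(n, W) = 15 + 5*(-5 + W)*(-4 + n) (k(n, W) = 15 + 5*((n - 4)*(W - 5)) = 15 + 5*((-4 + n)*(-5 + W)) = 15 + 5*((-5 + W)*(-4 + n)) = 15 + 5*(-5 + W)*(-4 + n))
X(a) = 36
I(A, G) = 124 - 30*G (I(A, G) = -9 + ((115 - 25*G - 20*(-1) + 5*(-1)*G) - 2) = -9 + ((115 - 25*G + 20 - 5*G) - 2) = -9 + ((135 - 30*G) - 2) = -9 + (133 - 30*G) = 124 - 30*G)
j(s) = 275 (j(s) = -4 + ((-25 + 0) + (124 - 30*(-6))) = -4 + (-25 + (124 + 180)) = -4 + (-25 + 304) = -4 + 279 = 275)
j(X(6)) - 26198 = 275 - 26198 = -25923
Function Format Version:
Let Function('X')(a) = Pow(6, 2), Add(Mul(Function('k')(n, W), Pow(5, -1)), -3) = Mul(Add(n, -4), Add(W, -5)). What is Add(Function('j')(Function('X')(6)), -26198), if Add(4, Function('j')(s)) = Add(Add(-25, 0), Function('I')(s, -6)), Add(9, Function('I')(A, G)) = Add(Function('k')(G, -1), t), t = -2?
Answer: -25923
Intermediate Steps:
Function('k')(n, W) = Add(15, Mul(5, Add(-5, W), Add(-4, n))) (Function('k')(n, W) = Add(15, Mul(5, Mul(Add(n, -4), Add(W, -5)))) = Add(15, Mul(5, Mul(Add(-4, n), Add(-5, W)))) = Add(15, Mul(5, Mul(Add(-5, W), Add(-4, n)))) = Add(15, Mul(5, Add(-5, W), Add(-4, n))))
Function('X')(a) = 36
Function('I')(A, G) = Add(124, Mul(-30, G)) (Function('I')(A, G) = Add(-9, Add(Add(115, Mul(-25, G), Mul(-20, -1), Mul(5, -1, G)), -2)) = Add(-9, Add(Add(115, Mul(-25, G), 20, Mul(-5, G)), -2)) = Add(-9, Add(Add(135, Mul(-30, G)), -2)) = Add(-9, Add(133, Mul(-30, G))) = Add(124, Mul(-30, G)))
Function('j')(s) = 275 (Function('j')(s) = Add(-4, Add(Add(-25, 0), Add(124, Mul(-30, -6)))) = Add(-4, Add(-25, Add(124, 180))) = Add(-4, Add(-25, 304)) = Add(-4, 279) = 275)
Add(Function('j')(Function('X')(6)), -26198) = Add(275, -26198) = -25923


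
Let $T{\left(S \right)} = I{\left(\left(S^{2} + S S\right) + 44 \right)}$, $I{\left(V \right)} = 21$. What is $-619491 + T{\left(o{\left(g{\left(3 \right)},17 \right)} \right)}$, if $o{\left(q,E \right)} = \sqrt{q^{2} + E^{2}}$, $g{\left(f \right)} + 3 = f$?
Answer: $-619470$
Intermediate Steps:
$g{\left(f \right)} = -3 + f$
$o{\left(q,E \right)} = \sqrt{E^{2} + q^{2}}$
$T{\left(S \right)} = 21$
$-619491 + T{\left(o{\left(g{\left(3 \right)},17 \right)} \right)} = -619491 + 21 = -619470$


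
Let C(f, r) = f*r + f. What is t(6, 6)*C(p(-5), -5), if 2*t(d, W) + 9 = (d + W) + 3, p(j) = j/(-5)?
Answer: -12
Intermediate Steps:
p(j) = -j/5 (p(j) = j*(-1/5) = -j/5)
t(d, W) = -3 + W/2 + d/2 (t(d, W) = -9/2 + ((d + W) + 3)/2 = -9/2 + ((W + d) + 3)/2 = -9/2 + (3 + W + d)/2 = -9/2 + (3/2 + W/2 + d/2) = -3 + W/2 + d/2)
C(f, r) = f + f*r
t(6, 6)*C(p(-5), -5) = (-3 + (1/2)*6 + (1/2)*6)*((-1/5*(-5))*(1 - 5)) = (-3 + 3 + 3)*(1*(-4)) = 3*(-4) = -12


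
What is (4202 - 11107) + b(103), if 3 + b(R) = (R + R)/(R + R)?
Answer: -6907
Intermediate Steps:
b(R) = -2 (b(R) = -3 + (R + R)/(R + R) = -3 + (2*R)/((2*R)) = -3 + (2*R)*(1/(2*R)) = -3 + 1 = -2)
(4202 - 11107) + b(103) = (4202 - 11107) - 2 = -6905 - 2 = -6907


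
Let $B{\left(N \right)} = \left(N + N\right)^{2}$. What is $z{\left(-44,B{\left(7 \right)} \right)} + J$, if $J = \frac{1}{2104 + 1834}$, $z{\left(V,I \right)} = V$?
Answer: $- \frac{173271}{3938} \approx -44.0$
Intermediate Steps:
$B{\left(N \right)} = 4 N^{2}$ ($B{\left(N \right)} = \left(2 N\right)^{2} = 4 N^{2}$)
$J = \frac{1}{3938} \approx 0.00025394$
$z{\left(-44,B{\left(7 \right)} \right)} + J = -44 + \frac{1}{3938} = - \frac{173271}{3938}$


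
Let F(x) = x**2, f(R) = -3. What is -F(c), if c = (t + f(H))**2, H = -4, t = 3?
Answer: 0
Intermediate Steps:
c = 0 (c = (3 - 3)**2 = 0**2 = 0)
-F(c) = -1*0**2 = -1*0 = 0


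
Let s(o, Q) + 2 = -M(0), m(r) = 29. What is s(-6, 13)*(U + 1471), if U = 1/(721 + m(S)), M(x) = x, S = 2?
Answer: -1103251/375 ≈ -2942.0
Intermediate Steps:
s(o, Q) = -2 (s(o, Q) = -2 - 1*0 = -2 + 0 = -2)
U = 1/750 (U = 1/(721 + 29) = 1/750 ≈ 0.0013333)
s(-6, 13)*(U + 1471) = -2*(1/750 + 1471) = -2*1103251/750 = -1103251/375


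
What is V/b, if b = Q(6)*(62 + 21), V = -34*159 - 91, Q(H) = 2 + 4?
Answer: -5497/498 ≈ -11.038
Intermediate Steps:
Q(H) = 6
V = -5497 (V = -5406 - 91 = -5497)
b = 498 (b = 6*(62 + 21) = 6*83 = 498)
V/b = -5497/498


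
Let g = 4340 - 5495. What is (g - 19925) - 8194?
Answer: -29274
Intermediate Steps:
g = -1155
(g - 19925) - 8194 = (-1155 - 19925) - 8194 = -21080 - 8194 = -29274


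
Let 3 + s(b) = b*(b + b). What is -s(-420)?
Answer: -352797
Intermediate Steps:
s(b) = -3 + 2*b**2 (s(b) = -3 + b*(b + b) = -3 + b*(2*b) = -3 + 2*b**2)
-s(-420) = -(-3 + 2*(-420)**2) = -(-3 + 2*176400) = -(-3 + 352800) = -1*352797 = -352797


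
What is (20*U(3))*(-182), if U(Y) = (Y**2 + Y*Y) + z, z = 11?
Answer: -105560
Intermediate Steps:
U(Y) = 11 + 2*Y**2 (U(Y) = (Y**2 + Y*Y) + 11 = (Y**2 + Y**2) + 11 = 2*Y**2 + 11 = 11 + 2*Y**2)
(20*U(3))*(-182) = (20*(11 + 2*3**2))*(-182) = (20*(11 + 2*9))*(-182) = (20*(11 + 18))*(-182) = (20*29)*(-182) = 580*(-182) = -105560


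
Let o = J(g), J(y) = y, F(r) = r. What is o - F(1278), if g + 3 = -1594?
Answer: -2875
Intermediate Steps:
g = -1597 (g = -3 - 1594 = -1597)
o = -1597
o - F(1278) = -1597 - 1*1278 = -1597 - 1278 = -2875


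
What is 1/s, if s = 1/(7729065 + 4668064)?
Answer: 12397129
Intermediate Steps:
s = 1/12397129 ≈ 8.0664e-8
1/s = 1/(1/12397129) = 12397129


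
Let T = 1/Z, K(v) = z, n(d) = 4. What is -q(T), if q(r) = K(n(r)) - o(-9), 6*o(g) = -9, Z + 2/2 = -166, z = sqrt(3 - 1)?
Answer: -3/2 - sqrt(2) ≈ -2.9142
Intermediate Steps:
z = sqrt(2) ≈ 1.4142
Z = -167 (Z = -1 - 166 = -167)
K(v) = sqrt(2)
o(g) = -3/2 (o(g) = (1/6)*(-9) = -3/2)
T = -1/167 (T = 1/(-167) = -1/167 ≈ -0.0059880)
q(r) = 3/2 + sqrt(2) (q(r) = sqrt(2) - 1*(-3/2) = sqrt(2) + 3/2 = 3/2 + sqrt(2))
-q(T) = -(3/2 + sqrt(2)) = -3/2 - sqrt(2)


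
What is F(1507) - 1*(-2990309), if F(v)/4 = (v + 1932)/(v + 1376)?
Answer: 8621074603/2883 ≈ 2.9903e+6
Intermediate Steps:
F(v) = 4*(1932 + v)/(1376 + v) (F(v) = 4*((v + 1932)/(v + 1376)) = 4*((1932 + v)/(1376 + v)) = 4*(1932 + v)/(1376 + v))
F(1507) - 1*(-2990309) = 4*(1932 + 1507)/(1376 + 1507) - 1*(-2990309) = 4*3439/2883 + 2990309 = 4*(1/2883)*3439 + 2990309 = 13756/2883 + 2990309 = 8621074603/2883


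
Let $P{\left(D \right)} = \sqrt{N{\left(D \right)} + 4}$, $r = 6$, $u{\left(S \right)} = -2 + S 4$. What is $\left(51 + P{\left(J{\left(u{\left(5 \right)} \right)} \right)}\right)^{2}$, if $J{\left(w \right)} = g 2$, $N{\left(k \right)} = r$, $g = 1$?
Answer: $\left(51 + \sqrt{10}\right)^{2} \approx 2933.6$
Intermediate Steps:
$u{\left(S \right)} = -2 + 4 S$
$N{\left(k \right)} = 6$
$J{\left(w \right)} = 2$ ($J{\left(w \right)} = 1 \cdot 2 = 2$)
$P{\left(D \right)} = \sqrt{10}$ ($P{\left(D \right)} = \sqrt{6 + 4} = \sqrt{10}$)
$\left(51 + P{\left(J{\left(u{\left(5 \right)} \right)} \right)}\right)^{2} = \left(51 + \sqrt{10}\right)^{2}$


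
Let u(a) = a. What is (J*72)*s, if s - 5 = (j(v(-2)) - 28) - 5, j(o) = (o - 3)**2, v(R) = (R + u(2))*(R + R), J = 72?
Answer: -98496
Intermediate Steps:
v(R) = 2*R*(2 + R) (v(R) = (R + 2)*(R + R) = (2 + R)*(2*R) = 2*R*(2 + R))
j(o) = (-3 + o)**2
s = -19 (s = 5 + (((-3 + 2*(-2)*(2 - 2))**2 - 28) - 5) = 5 + (((-3 + 2*(-2)*0)**2 - 28) - 5) = 5 + (((-3 + 0)**2 - 28) - 5) = 5 + (((-3)**2 - 28) - 5) = 5 + ((9 - 28) - 5) = 5 + (-19 - 5) = 5 - 24 = -19)
(J*72)*s = (72*72)*(-19) = 5184*(-19) = -98496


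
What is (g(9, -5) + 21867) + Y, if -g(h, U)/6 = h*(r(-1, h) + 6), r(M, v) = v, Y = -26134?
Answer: -5077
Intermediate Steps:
g(h, U) = -6*h*(6 + h) (g(h, U) = -6*h*(h + 6) = -6*h*(6 + h))
(g(9, -5) + 21867) + Y = (-6*9*(6 + 9) + 21867) - 26134 = (-6*9*15 + 21867) - 26134 = (-810 + 21867) - 26134 = 21057 - 26134 = -5077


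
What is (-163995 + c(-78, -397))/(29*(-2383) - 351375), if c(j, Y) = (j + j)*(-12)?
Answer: 162123/420482 ≈ 0.38556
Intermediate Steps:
c(j, Y) = -24*j (c(j, Y) = (2*j)*(-12) = -24*j)
(-163995 + c(-78, -397))/(29*(-2383) - 351375) = (-163995 - 24*(-78))/(29*(-2383) - 351375) = (-163995 + 1872)/(-69107 - 351375) = -162123/(-420482) = -162123*(-1/420482) = 162123/420482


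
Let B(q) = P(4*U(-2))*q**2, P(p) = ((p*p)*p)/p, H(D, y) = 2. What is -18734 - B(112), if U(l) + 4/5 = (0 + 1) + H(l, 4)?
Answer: -24753534/25 ≈ -9.9014e+5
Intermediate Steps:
U(l) = 11/5 (U(l) = -4/5 + ((0 + 1) + 2) = -4/5 + (1 + 2) = -4/5 + 3 = 11/5)
P(p) = p**2 (P(p) = (p**2*p)/p = p**3/p = p**2)
B(q) = 1936*q**2/25 (B(q) = (4*(11/5))**2*q**2 = (44/5)**2*q**2 = 1936*q**2/25)
-18734 - B(112) = -18734 - 1936*112**2/25 = -18734 - 1936*12544/25 = -18734 - 1*24285184/25 = -18734 - 24285184/25 = -24753534/25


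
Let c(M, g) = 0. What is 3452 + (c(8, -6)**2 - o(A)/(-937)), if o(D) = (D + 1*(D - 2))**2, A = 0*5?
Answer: 3234528/937 ≈ 3452.0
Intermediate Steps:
A = 0
o(D) = (-2 + 2*D)**2 (o(D) = (D + 1*(-2 + D))**2 = (D + (-2 + D))**2 = (-2 + 2*D)**2)
3452 + (c(8, -6)**2 - o(A)/(-937)) = 3452 + (0**2 - 4*(-1 + 0)**2/(-937)) = 3452 + (0 - 4*(-1)**2*(-1)/937) = 3452 + (0 - 4*1*(-1)/937) = 3452 + (0 - 4*(-1)/937) = 3452 + (0 - 1*(-4/937)) = 3452 + (0 + 4/937) = 3452 + 4/937 = 3234528/937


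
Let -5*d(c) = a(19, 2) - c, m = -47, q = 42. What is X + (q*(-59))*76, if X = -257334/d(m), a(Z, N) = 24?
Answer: -12084618/71 ≈ -1.7021e+5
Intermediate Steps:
d(c) = -24/5 + c/5 (d(c) = -(24 - c)/5 = -24/5 + c/5)
X = 1286670/71 (X = -257334/(-24/5 + (⅕)*(-47)) = -257334/(-24/5 - 47/5) = -257334/(-71/5) = -257334*(-5/71) = 1286670/71 ≈ 18122.)
X + (q*(-59))*76 = 1286670/71 + (42*(-59))*76 = 1286670/71 - 2478*76 = 1286670/71 - 188328 = -12084618/71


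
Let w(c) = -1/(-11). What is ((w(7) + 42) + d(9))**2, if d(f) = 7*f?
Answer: 1336336/121 ≈ 11044.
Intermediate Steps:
w(c) = 1/11 (w(c) = -1*(-1/11) = 1/11)
((w(7) + 42) + d(9))**2 = ((1/11 + 42) + 7*9)**2 = (463/11 + 63)**2 = (1156/11)**2 = 1336336/121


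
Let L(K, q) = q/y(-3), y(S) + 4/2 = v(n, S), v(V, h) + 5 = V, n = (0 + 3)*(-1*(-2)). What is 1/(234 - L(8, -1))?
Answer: 1/233 ≈ 0.0042918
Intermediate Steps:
n = 6 (n = 3*2 = 6)
v(V, h) = -5 + V
y(S) = -1 (y(S) = -2 + (-5 + 6) = -2 + 1 = -1)
L(K, q) = -q (L(K, q) = q/(-1) = q*(-1) = -q)
1/(234 - L(8, -1)) = 1/(234 - (-1)*(-1)) = 1/(234 - 1*1) = 1/(234 - 1) = 1/233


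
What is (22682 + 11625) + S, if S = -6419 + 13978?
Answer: 41866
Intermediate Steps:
S = 7559
(22682 + 11625) + S = (22682 + 11625) + 7559 = 34307 + 7559 = 41866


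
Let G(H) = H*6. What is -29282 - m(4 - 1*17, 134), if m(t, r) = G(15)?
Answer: -29372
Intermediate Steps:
G(H) = 6*H
m(t, r) = 90 (m(t, r) = 6*15 = 90)
-29282 - m(4 - 1*17, 134) = -29282 - 1*90 = -29282 - 90 = -29372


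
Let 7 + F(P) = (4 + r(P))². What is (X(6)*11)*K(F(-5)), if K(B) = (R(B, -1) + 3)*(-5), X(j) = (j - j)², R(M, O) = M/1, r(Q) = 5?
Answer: 0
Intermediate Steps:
R(M, O) = M (R(M, O) = M*1 = M)
F(P) = 74 (F(P) = -7 + (4 + 5)² = -7 + 9² = -7 + 81 = 74)
X(j) = 0 (X(j) = 0² = 0)
K(B) = -15 - 5*B (K(B) = (B + 3)*(-5) = (3 + B)*(-5) = -15 - 5*B)
(X(6)*11)*K(F(-5)) = (0*11)*(-15 - 5*74) = 0*(-15 - 370) = 0*(-385) = 0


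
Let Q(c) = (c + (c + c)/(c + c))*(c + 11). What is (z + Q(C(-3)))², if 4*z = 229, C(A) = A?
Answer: 27225/16 ≈ 1701.6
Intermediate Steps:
z = 229/4 (z = (¼)*229 = 229/4 ≈ 57.250)
Q(c) = (1 + c)*(11 + c) (Q(c) = (c + (2*c)/((2*c)))*(11 + c) = (c + (2*c)*(1/(2*c)))*(11 + c) = (c + 1)*(11 + c) = (1 + c)*(11 + c))
(z + Q(C(-3)))² = (229/4 + (11 + (-3)² + 12*(-3)))² = (229/4 + (11 + 9 - 36))² = (229/4 - 16)² = (165/4)² = 27225/16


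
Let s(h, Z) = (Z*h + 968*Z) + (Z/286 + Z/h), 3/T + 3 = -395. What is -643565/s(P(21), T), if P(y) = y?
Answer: 512790017740/5940241 ≈ 86325.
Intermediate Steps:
T = -3/398 (T = 3/(-3 - 395) = 3/(-398) = 3*(-1/398) = -3/398 ≈ -0.0075377)
s(h, Z) = 276849*Z/286 + Z*h + Z/h (s(h, Z) = (968*Z + Z*h) + (Z*(1/286) + Z/h) = (968*Z + Z*h) + (Z/286 + Z/h) = 276849*Z/286 + Z*h + Z/h)
-643565/s(P(21), T) = -643565/((276849/286)*(-3/398) - 3/398*21 - 3/398/21) = -643565/(-830547/113828 - 63/398 - 3/398*1/21) = -643565/(-830547/113828 - 63/398 - 1/2786) = -643565/(-5940241/796796) = -643565*(-796796/5940241) = 512790017740/5940241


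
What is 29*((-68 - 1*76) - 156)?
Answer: -8700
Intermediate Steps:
29*((-68 - 1*76) - 156) = 29*((-68 - 76) - 156) = 29*(-144 - 156) = 29*(-300) = -8700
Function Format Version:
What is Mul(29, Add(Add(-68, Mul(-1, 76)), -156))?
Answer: -8700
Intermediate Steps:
Mul(29, Add(Add(-68, Mul(-1, 76)), -156)) = Mul(29, Add(Add(-68, -76), -156)) = Mul(29, Add(-144, -156)) = Mul(29, -300) = -8700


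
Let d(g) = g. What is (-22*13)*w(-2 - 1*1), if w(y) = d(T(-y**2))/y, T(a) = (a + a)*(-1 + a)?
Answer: 17160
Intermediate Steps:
T(a) = 2*a*(-1 + a) (T(a) = (2*a)*(-1 + a) = 2*a*(-1 + a))
w(y) = -2*y*(-1 - y**2) (w(y) = (2*(-y**2)*(-1 - y**2))/y = (-2*y**2*(-1 - y**2))/y = -2*y*(-1 - y**2))
(-22*13)*w(-2 - 1*1) = (-22*13)*(2*(-2 - 1*1)*(1 + (-2 - 1*1)**2)) = -572*(-2 - 1)*(1 + (-2 - 1)**2) = -572*(-3)*(1 + (-3)**2) = -572*(-3)*(1 + 9) = -572*(-3)*10 = -286*(-60) = 17160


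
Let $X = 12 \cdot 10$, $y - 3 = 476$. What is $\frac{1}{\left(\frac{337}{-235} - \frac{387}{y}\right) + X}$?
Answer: $\frac{112565}{13255432} \approx 0.008492$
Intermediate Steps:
$y = 479$ ($y = 3 + 476 = 479$)
$X = 120$
$\frac{1}{\left(\frac{337}{-235} - \frac{387}{y}\right) + X} = \frac{1}{\left(\frac{337}{-235} - \frac{387}{479}\right) + 120} = \frac{1}{\left(337 \left(- \frac{1}{235}\right) - \frac{387}{479}\right) + 120} = \frac{1}{\left(- \frac{337}{235} - \frac{387}{479}\right) + 120} = \frac{1}{- \frac{252368}{112565} + 120} = \frac{1}{\frac{13255432}{112565}} = \frac{112565}{13255432}$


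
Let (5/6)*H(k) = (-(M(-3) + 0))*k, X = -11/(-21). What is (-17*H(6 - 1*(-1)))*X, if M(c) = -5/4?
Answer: -187/2 ≈ -93.500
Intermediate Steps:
M(c) = -5/4 (M(c) = -5*1/4 = -5/4)
X = 11/21 (X = -11*(-1/21) = 11/21 ≈ 0.52381)
H(k) = 3*k/2 (H(k) = 6*((-(-5/4 + 0))*k)/5 = 6*((-1*(-5/4))*k)/5 = 6*(5*k/4)/5 = 3*k/2)
(-17*H(6 - 1*(-1)))*X = -51*(6 - 1*(-1))/2*(11/21) = -51*(6 + 1)/2*(11/21) = -51*7/2*(11/21) = -17*21/2*(11/21) = -357/2*11/21 = -187/2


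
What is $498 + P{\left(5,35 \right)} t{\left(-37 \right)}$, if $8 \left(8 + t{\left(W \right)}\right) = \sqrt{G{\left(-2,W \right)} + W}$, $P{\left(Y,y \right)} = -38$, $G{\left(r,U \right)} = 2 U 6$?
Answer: $802 - \frac{19 i \sqrt{481}}{4} \approx 802.0 - 104.18 i$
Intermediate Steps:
$G{\left(r,U \right)} = 12 U$
$t{\left(W \right)} = -8 + \frac{\sqrt{13} \sqrt{W}}{8}$ ($t{\left(W \right)} = -8 + \frac{\sqrt{12 W + W}}{8} = -8 + \frac{\sqrt{13 W}}{8} = -8 + \frac{\sqrt{13} \sqrt{W}}{8}$)
$498 + P{\left(5,35 \right)} t{\left(-37 \right)} = 498 - 38 \left(-8 + \frac{\sqrt{13} \sqrt{-37}}{8}\right) = 498 - 38 \left(-8 + \frac{\sqrt{13} i \sqrt{37}}{8}\right) = 498 - 38 \left(-8 + \frac{i \sqrt{481}}{8}\right) = 498 + \left(304 - \frac{19 i \sqrt{481}}{4}\right) = 802 - \frac{19 i \sqrt{481}}{4}$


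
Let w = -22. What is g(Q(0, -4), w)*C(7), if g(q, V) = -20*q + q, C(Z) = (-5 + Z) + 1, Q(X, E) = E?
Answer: 228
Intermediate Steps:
C(Z) = -4 + Z
g(q, V) = -19*q
g(Q(0, -4), w)*C(7) = (-19*(-4))*(-4 + 7) = 76*3 = 228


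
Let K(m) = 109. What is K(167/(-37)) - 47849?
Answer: -47740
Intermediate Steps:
K(167/(-37)) - 47849 = 109 - 47849 = -47740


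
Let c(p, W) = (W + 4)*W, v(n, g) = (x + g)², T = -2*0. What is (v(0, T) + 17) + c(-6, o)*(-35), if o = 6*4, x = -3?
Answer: -23494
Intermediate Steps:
o = 24
T = 0
v(n, g) = (-3 + g)²
c(p, W) = W*(4 + W) (c(p, W) = (4 + W)*W = W*(4 + W))
(v(0, T) + 17) + c(-6, o)*(-35) = ((-3 + 0)² + 17) + (24*(4 + 24))*(-35) = ((-3)² + 17) + (24*28)*(-35) = (9 + 17) + 672*(-35) = 26 - 23520 = -23494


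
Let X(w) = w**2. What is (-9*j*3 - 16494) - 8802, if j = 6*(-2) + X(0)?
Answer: -24972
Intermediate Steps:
j = -12 (j = 6*(-2) + 0**2 = -12 + 0 = -12)
(-9*j*3 - 16494) - 8802 = (-9*(-12)*3 - 16494) - 8802 = (108*3 - 16494) - 8802 = (324 - 16494) - 8802 = -16170 - 8802 = -24972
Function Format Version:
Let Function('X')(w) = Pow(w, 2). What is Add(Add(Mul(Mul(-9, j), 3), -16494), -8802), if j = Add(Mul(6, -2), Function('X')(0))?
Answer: -24972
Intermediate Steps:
j = -12 (j = Add(Mul(6, -2), Pow(0, 2)) = Add(-12, 0) = -12)
Add(Add(Mul(Mul(-9, j), 3), -16494), -8802) = Add(Add(Mul(Mul(-9, -12), 3), -16494), -8802) = Add(Add(Mul(108, 3), -16494), -8802) = Add(Add(324, -16494), -8802) = Add(-16170, -8802) = -24972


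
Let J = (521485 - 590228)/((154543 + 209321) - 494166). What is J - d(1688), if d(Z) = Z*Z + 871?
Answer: -371388646187/130302 ≈ -2.8502e+6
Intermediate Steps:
d(Z) = 871 + Z**2 (d(Z) = Z**2 + 871 = 871 + Z**2)
J = 68743/130302 (J = -68743/(363864 - 494166) = -68743/(-130302) = -68743*(-1/130302) = 68743/130302 ≈ 0.52757)
J - d(1688) = 68743/130302 - (871 + 1688**2) = 68743/130302 - (871 + 2849344) = 68743/130302 - 1*2850215 = 68743/130302 - 2850215 = -371388646187/130302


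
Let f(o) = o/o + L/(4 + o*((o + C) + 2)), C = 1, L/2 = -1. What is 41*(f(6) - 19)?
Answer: -21443/29 ≈ -739.41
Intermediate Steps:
L = -2 (L = 2*(-1) = -2)
f(o) = 1 - 2/(4 + o*(3 + o)) (f(o) = o/o - 2/(4 + o*((o + 1) + 2)) = 1 - 2/(4 + o*((1 + o) + 2)) = 1 - 2/(4 + o*(3 + o)))
41*(f(6) - 19) = 41*((2 + 6² + 3*6)/(4 + 6² + 3*6) - 19) = 41*((2 + 36 + 18)/(4 + 36 + 18) - 19) = 41*(56/58 - 19) = 41*((1/58)*56 - 19) = 41*(28/29 - 19) = 41*(-523/29) = -21443/29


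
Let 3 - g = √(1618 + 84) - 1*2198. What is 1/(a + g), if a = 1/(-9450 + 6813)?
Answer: 7652621466/16837499287229 + 6953769*√1702/33674998574458 ≈ 0.00046302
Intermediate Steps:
g = 2201 - √1702 (g = 3 - (√(1618 + 84) - 1*2198) = 3 - (√1702 - 2198) = 3 - (-2198 + √1702) = 3 + (2198 - √1702) = 2201 - √1702 ≈ 2159.7)
a = -1/2637 (a = 1/(-2637) = -1/2637 ≈ -0.00037922)
1/(a + g) = 1/(-1/2637 + (2201 - √1702)) = 1/(5804036/2637 - √1702)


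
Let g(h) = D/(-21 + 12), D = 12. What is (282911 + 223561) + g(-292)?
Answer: 1519412/3 ≈ 5.0647e+5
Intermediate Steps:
g(h) = -4/3 (g(h) = 12/(-21 + 12) = 12/(-9) = 12*(-⅑) = -4/3)
(282911 + 223561) + g(-292) = (282911 + 223561) - 4/3 = 506472 - 4/3 = 1519412/3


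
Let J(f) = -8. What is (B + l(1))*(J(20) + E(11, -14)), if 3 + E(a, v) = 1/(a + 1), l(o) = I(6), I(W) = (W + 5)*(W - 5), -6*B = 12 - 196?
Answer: -16375/36 ≈ -454.86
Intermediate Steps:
B = 92/3 (B = -(12 - 196)/6 = -1/6*(-184) = 92/3 ≈ 30.667)
I(W) = (-5 + W)*(5 + W) (I(W) = (5 + W)*(-5 + W) = (-5 + W)*(5 + W))
l(o) = 11 (l(o) = -25 + 6**2 = -25 + 36 = 11)
E(a, v) = -3 + 1/(1 + a) (E(a, v) = -3 + 1/(a + 1) = -3 + 1/(1 + a))
(B + l(1))*(J(20) + E(11, -14)) = (92/3 + 11)*(-8 + (-2 - 3*11)/(1 + 11)) = 125*(-8 + (-2 - 33)/12)/3 = 125*(-8 + (1/12)*(-35))/3 = 125*(-8 - 35/12)/3 = (125/3)*(-131/12) = -16375/36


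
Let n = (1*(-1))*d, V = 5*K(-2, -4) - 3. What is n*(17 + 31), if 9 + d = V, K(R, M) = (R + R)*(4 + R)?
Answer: 2496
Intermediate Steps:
K(R, M) = 2*R*(4 + R) (K(R, M) = (2*R)*(4 + R) = 2*R*(4 + R))
V = -43 (V = 5*(2*(-2)*(4 - 2)) - 3 = 5*(2*(-2)*2) - 3 = 5*(-8) - 3 = -40 - 3 = -43)
d = -52 (d = -9 - 43 = -52)
n = 52 (n = (1*(-1))*(-52) = -1*(-52) = 52)
n*(17 + 31) = 52*(17 + 31) = 52*48 = 2496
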